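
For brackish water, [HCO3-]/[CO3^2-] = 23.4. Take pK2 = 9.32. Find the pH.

pH = 7.95

From K2 = [H⁺][CO3^2-]/[HCO3-]:  pH = pK2 − log₁₀([HCO3-]/[CO3^2-])
log₁₀(23.4) = +1.369
pH = 9.32 − (+1.369) = 7.95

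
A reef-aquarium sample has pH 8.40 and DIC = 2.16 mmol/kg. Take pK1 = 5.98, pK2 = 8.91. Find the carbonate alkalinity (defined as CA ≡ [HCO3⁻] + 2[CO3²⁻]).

CA = [HCO3⁻] + 2[CO3²⁻] = (α₁ + 2α₂)·DIC
At pH 8.40: [H⁺]/K1 = 10^-2.42 = 0.0038019, K2/[H⁺] = 10^-0.51 = 0.30903
α₁ = 1/(1 + 0.0038019 + 0.30903) = 1/1.3128 = 0.7617; α₂ = α₁·K2/[H⁺] = 0.2354
α₁ + 2α₂ = 1.2325
CA = 1.2325 × 2.16 = 2.66 mmol/kg

CA = 2.66 mmol/kg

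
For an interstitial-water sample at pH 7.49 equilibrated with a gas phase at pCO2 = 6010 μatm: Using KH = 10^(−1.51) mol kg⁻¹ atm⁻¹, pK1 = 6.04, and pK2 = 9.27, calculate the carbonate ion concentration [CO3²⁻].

[CO3²⁻] = 0.0869 mmol/kg

[CO2*] = KH · pCO2 = 10^(−1.51) × 6010×10^-6 = 1.857×10^-4 mol/kg
α₀ = 1/(1 + K1/[H⁺] + K1K2/[H⁺]²) = 1/(1 + 10^+1.45 + 10^-0.33) = 0.03373
DIC = [CO2*]/α₀ = 1.857×10^-4 / 0.03373 = 5.507 mmol/kg
[CO3²⁻] = α₂·DIC; α₂ = 0.01577, so [CO3²⁻] = 0.01577 × 5.507 = 0.0869 mmol/kg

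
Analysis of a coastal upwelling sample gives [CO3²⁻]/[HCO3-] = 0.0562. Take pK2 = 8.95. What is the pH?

pH = 7.70

From K2 = [H⁺][CO3²⁻]/[HCO3-]:  pH = pK2 + log₁₀([CO3²⁻]/[HCO3-])
log₁₀(0.0562) = -1.250
pH = 8.95 + (-1.250) = 7.70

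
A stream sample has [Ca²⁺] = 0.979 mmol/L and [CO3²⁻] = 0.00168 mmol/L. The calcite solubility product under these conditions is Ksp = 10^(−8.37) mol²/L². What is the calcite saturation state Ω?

Ω = 0.386

Ksp = 10^(−8.37) = 4.266×10^-9
Ω = [Ca²⁺][CO3²⁻]/Ksp = (0.979×10^-3)(0.00168×10^-3) / 4.266×10^-9 = 0.386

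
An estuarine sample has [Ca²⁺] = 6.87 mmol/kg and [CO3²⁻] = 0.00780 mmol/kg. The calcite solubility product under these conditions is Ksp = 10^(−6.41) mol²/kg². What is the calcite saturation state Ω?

Ω = 0.138

Ksp = 10^(−6.41) = 3.890×10^-7
Ω = [Ca²⁺][CO3²⁻]/Ksp = (6.87×10^-3)(0.00780×10^-3) / 3.890×10^-7 = 0.138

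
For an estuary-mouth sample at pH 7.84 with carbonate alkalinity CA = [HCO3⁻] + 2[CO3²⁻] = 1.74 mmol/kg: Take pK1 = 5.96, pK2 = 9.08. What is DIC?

DIC = 1.67 mmol/kg

CA = [HCO3⁻] + 2[CO3²⁻] = (α₁ + 2α₂)·DIC
At pH 7.84: [H⁺]/K1 = 10^-1.88 = 0.013183, K2/[H⁺] = 10^-1.24 = 0.057544
α₁ = 1/(1 + 0.013183 + 0.057544) = 1/1.0707 = 0.9339; α₂ = α₁·K2/[H⁺] = 0.05374
α₁ + 2α₂ = 1.0414
DIC = CA / (α₁ + 2α₂) = 1.74 / 1.0414 = 1.67 mmol/kg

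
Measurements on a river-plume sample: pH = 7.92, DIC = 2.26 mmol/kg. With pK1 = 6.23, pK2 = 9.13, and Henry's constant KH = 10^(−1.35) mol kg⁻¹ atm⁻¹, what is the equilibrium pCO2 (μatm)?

pCO2 = 955 μatm

α₀ = 1 / (1 + K1/[H⁺] + K1K2/[H⁺]²) = 1 / (1 + 10^+1.69 + 10^+0.48)
   = 1 / (1 + 48.978 + 3.0200) = 1/52.998 = 0.01887
[CO2*] = α₀ × DIC = 0.01887 × 2.26 = 0.04264 mmol/kg
pCO2 = [CO2*]/KH = 4.264×10^-5 / 4.467×10^-2 = 955 μatm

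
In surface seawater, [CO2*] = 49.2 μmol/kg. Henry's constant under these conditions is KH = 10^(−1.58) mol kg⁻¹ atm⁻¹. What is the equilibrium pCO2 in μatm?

pCO2 = 1870 μatm

KH = 10^(−1.58) = 2.630×10^-2 mol kg⁻¹ atm⁻¹
pCO2 = [CO2*]/KH = 49.2×10^-6 / 2.630×10^-2 = 1.87×10^-3 atm = 1870 μatm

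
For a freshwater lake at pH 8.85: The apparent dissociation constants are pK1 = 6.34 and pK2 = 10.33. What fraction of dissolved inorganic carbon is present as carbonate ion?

α₂ = 0.0320

α₂ = 1 / (1 + [H⁺]/K2 + [H⁺]²/(K1K2)) = 1 / (1 + 10^+1.48 + 10^-1.03)
   = 1 / (1 + 30.200 + 0.093325) = 1/31.293 = 0.03196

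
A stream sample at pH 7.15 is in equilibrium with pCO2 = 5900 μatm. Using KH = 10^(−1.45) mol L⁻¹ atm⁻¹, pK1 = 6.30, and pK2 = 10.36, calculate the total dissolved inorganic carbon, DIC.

[CO2*] = KH · pCO2 = 10^(−1.45) × 5900×10^-6 = 2.093×10^-4 mol/L
α₀ = 1/(1 + K1/[H⁺] + K1K2/[H⁺]²) = 1/(1 + 10^+0.85 + 10^-2.36) = 0.1237
DIC = [CO2*]/α₀ = 2.093×10^-4 / 0.1237 = 1.69 mmol/L

DIC = 1.69 mmol/L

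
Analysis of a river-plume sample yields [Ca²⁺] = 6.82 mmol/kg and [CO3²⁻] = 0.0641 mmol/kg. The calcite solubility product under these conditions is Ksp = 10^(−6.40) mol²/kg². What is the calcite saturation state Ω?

Ksp = 10^(−6.40) = 3.981×10^-7
Ω = [Ca²⁺][CO3²⁻]/Ksp = (6.82×10^-3)(0.0641×10^-3) / 3.981×10^-7 = 1.10

Ω = 1.10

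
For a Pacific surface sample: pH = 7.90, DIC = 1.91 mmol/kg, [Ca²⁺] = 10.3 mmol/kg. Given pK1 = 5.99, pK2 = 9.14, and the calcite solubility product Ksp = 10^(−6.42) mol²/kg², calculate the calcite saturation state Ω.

Ω = 2.78

α₂ = 1 / (1 + [H⁺]/K2 + [H⁺]²/(K1K2)) = 1 / (1 + 10^+1.24 + 10^-0.67)
   = 1 / (1 + 17.378 + 0.21380) = 1/18.592 = 0.05379
[CO3²⁻] = α₂ × DIC = 0.05379 × 1.91 = 0.1027 mmol/kg
Ksp = 10^(−6.42) = 3.802×10^-7
Ω = [Ca²⁺][CO3²⁻]/Ksp = (10.3×10^-3)(1.027×10^-4) / 3.802×10^-7 = 2.78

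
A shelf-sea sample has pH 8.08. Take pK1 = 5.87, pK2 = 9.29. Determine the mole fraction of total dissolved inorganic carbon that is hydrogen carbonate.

α₁ = 1 / (1 + [H⁺]/K1 + K2/[H⁺]) = 1 / (1 + 10^-2.21 + 10^-1.21)
   = 1 / (1 + 0.0061660 + 0.061660) = 1/1.0678 = 0.9365

α₁ = 0.936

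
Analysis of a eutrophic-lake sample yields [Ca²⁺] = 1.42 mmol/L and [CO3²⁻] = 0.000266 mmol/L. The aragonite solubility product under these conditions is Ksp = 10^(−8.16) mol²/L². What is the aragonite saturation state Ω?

Ksp = 10^(−8.16) = 6.918×10^-9
Ω = [Ca²⁺][CO3²⁻]/Ksp = (1.42×10^-3)(0.000266×10^-3) / 6.918×10^-9 = 0.0546

Ω = 0.0546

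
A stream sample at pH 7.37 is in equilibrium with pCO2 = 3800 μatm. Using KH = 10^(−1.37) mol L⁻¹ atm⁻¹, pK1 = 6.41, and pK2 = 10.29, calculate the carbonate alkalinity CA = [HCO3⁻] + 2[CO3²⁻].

CA = 1.48 mmol/L

[CO2*] = KH · pCO2 = 10^(−1.37) × 3800×10^-6 = 1.621×10^-4 mol/L
α₀ = 1/(1 + K1/[H⁺] + K1K2/[H⁺]²) = 1/(1 + 10^+0.96 + 10^-1.96) = 0.09871
DIC = [CO2*]/α₀ = 1.621×10^-4 / 0.09871 = 1.642 mmol/L
CA = (α₁ + 2α₂)·DIC = (0.9002 + 2×0.001082) × 1.642 = 1.48 mmol/L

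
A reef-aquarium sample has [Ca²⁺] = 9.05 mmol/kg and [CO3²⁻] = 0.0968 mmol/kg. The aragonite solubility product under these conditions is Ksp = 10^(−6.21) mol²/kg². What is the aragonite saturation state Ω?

Ω = 1.42

Ksp = 10^(−6.21) = 6.166×10^-7
Ω = [Ca²⁺][CO3²⁻]/Ksp = (9.05×10^-3)(0.0968×10^-3) / 6.166×10^-7 = 1.42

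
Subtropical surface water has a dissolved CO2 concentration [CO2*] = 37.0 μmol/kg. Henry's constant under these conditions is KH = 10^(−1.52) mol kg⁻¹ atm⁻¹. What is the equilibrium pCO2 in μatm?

KH = 10^(−1.52) = 3.020×10^-2 mol kg⁻¹ atm⁻¹
pCO2 = [CO2*]/KH = 37.0×10^-6 / 3.020×10^-2 = 1.23×10^-3 atm = 1230 μatm

pCO2 = 1230 μatm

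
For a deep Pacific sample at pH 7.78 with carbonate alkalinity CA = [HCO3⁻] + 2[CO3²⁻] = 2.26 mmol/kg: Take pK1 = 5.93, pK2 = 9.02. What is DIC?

CA = [HCO3⁻] + 2[CO3²⁻] = (α₁ + 2α₂)·DIC
At pH 7.78: [H⁺]/K1 = 10^-1.85 = 0.014125, K2/[H⁺] = 10^-1.24 = 0.057544
α₁ = 1/(1 + 0.014125 + 0.057544) = 1/1.0717 = 0.9331; α₂ = α₁·K2/[H⁺] = 0.05370
α₁ + 2α₂ = 1.0405
DIC = CA / (α₁ + 2α₂) = 2.26 / 1.0405 = 2.17 mmol/kg

DIC = 2.17 mmol/kg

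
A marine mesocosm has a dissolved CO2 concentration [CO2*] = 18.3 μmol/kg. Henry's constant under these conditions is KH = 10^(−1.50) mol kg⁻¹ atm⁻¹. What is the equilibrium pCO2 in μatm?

KH = 10^(−1.50) = 3.162×10^-2 mol kg⁻¹ atm⁻¹
pCO2 = [CO2*]/KH = 18.3×10^-6 / 3.162×10^-2 = 5.79×10^-4 atm = 579 μatm

pCO2 = 579 μatm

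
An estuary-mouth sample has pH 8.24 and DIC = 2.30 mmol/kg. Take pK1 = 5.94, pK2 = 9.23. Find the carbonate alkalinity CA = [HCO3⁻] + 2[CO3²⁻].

CA = [HCO3⁻] + 2[CO3²⁻] = (α₁ + 2α₂)·DIC
At pH 8.24: [H⁺]/K1 = 10^-2.30 = 0.0050119, K2/[H⁺] = 10^-0.99 = 0.10233
α₁ = 1/(1 + 0.0050119 + 0.10233) = 1/1.1073 = 0.9031; α₂ = α₁·K2/[H⁺] = 0.09241
α₁ + 2α₂ = 1.0879
CA = 1.0879 × 2.30 = 2.50 mmol/kg

CA = 2.50 mmol/kg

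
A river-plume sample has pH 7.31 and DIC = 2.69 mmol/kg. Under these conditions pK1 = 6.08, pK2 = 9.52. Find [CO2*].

[CO2*] = 0.149 mmol/kg

α₀ = 1 / (1 + K1/[H⁺] + K1K2/[H⁺]²) = 1 / (1 + 10^+1.23 + 10^-0.98)
   = 1 / (1 + 16.982 + 0.10471) = 1/18.087 = 0.05529
[CO2*] = α₀ × DIC = 0.05529 × 2.69 = 0.149 mmol/kg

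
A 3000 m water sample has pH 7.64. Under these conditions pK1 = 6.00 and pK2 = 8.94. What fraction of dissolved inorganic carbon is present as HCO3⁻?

α₁ = 1 / (1 + [H⁺]/K1 + K2/[H⁺]) = 1 / (1 + 10^-1.64 + 10^-1.30)
   = 1 / (1 + 0.022909 + 0.050119) = 1/1.0730 = 0.9319

α₁ = 0.932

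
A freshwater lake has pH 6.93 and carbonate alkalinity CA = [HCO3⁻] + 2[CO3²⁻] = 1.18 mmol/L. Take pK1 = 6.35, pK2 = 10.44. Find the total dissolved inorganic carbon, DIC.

DIC = 1.49 mmol/L

CA = [HCO3⁻] + 2[CO3²⁻] = (α₁ + 2α₂)·DIC
At pH 6.93: [H⁺]/K1 = 10^-0.58 = 0.26303, K2/[H⁺] = 10^-3.51 = 0.00030903
α₁ = 1/(1 + 0.26303 + 0.00030903) = 1/1.2633 = 0.7916; α₂ = α₁·K2/[H⁺] = 0.0002446
α₁ + 2α₂ = 0.7920
DIC = CA / (α₁ + 2α₂) = 1.18 / 0.7920 = 1.49 mmol/L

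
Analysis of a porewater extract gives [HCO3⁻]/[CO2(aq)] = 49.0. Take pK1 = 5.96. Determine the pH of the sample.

From K1 = [H⁺][HCO3⁻]/[CO2(aq)]:  pH = pK1 + log₁₀([HCO3⁻]/[CO2(aq)])
log₁₀(49.0) = +1.690
pH = 5.96 + (+1.690) = 7.65

pH = 7.65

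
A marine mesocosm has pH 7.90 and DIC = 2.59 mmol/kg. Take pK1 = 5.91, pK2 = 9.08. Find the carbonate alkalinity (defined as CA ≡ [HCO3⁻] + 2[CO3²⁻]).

CA = [HCO3⁻] + 2[CO3²⁻] = (α₁ + 2α₂)·DIC
At pH 7.90: [H⁺]/K1 = 10^-1.99 = 0.010233, K2/[H⁺] = 10^-1.18 = 0.066069
α₁ = 1/(1 + 0.010233 + 0.066069) = 1/1.0763 = 0.9291; α₂ = α₁·K2/[H⁺] = 0.06139
α₁ + 2α₂ = 1.0519
CA = 1.0519 × 2.59 = 2.72 mmol/kg

CA = 2.72 mmol/kg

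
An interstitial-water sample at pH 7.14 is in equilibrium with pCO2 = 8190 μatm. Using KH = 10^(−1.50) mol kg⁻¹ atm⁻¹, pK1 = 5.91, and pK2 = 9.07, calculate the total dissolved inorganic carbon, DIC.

DIC = 4.71 mmol/kg

[CO2*] = KH · pCO2 = 10^(−1.50) × 8190×10^-6 = 2.590×10^-4 mol/kg
α₀ = 1/(1 + K1/[H⁺] + K1K2/[H⁺]²) = 1/(1 + 10^+1.23 + 10^-0.70) = 0.05500
DIC = [CO2*]/α₀ = 2.590×10^-4 / 0.05500 = 4.71 mmol/kg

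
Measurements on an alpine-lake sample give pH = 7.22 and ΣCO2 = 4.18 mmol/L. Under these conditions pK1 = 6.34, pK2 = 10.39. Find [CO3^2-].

[CO3²⁻] = 2.50 μmol/L

α₂ = 1 / (1 + [H⁺]/K2 + [H⁺]²/(K1K2)) = 1 / (1 + 10^+3.17 + 10^+2.29)
   = 1 / (1 + 1479.1 + 194.98) = 1/1675.1 = 0.0005970
[CO3²⁻] = α₂ × DIC = 0.0005970 × 4.18 = 0.00250 mmol/L = 2.50 μmol/L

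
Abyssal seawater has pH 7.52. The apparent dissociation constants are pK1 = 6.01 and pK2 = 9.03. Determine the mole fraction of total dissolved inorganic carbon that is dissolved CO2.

α₀ = 0.0291

α₀ = 1 / (1 + K1/[H⁺] + K1K2/[H⁺]²) = 1 / (1 + 10^+1.51 + 10^+0.00)
   = 1 / (1 + 32.359 + 1.0000) = 1/34.359 = 0.02910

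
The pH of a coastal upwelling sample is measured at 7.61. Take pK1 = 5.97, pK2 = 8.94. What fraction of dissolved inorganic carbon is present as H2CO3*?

α₀ = 0.0214

α₀ = 1 / (1 + K1/[H⁺] + K1K2/[H⁺]²) = 1 / (1 + 10^+1.64 + 10^+0.31)
   = 1 / (1 + 43.652 + 2.0417) = 1/46.693 = 0.02142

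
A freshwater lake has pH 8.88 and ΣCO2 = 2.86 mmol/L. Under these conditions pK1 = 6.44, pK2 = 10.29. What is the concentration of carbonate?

α₂ = 1 / (1 + [H⁺]/K2 + [H⁺]²/(K1K2)) = 1 / (1 + 10^+1.41 + 10^-1.03)
   = 1 / (1 + 25.704 + 0.093325) = 1/26.797 = 0.03732
[CO3²⁻] = α₂ × DIC = 0.03732 × 2.86 = 0.107 mmol/L

[CO3²⁻] = 0.107 mmol/L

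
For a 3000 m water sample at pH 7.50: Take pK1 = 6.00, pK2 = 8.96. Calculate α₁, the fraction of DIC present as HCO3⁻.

α₁ = 0.938

α₁ = 1 / (1 + [H⁺]/K1 + K2/[H⁺]) = 1 / (1 + 10^-1.50 + 10^-1.46)
   = 1 / (1 + 0.031623 + 0.034674) = 1/1.0663 = 0.9378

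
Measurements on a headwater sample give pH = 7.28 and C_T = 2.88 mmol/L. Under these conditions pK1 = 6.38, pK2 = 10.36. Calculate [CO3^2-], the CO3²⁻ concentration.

α₂ = 1 / (1 + [H⁺]/K2 + [H⁺]²/(K1K2)) = 1 / (1 + 10^+3.08 + 10^+2.18)
   = 1 / (1 + 1202.3 + 151.36) = 1/1354.6 = 0.0007382
[CO3²⁻] = α₂ × DIC = 0.0007382 × 2.88 = 0.00213 mmol/L = 2.13 μmol/L

[CO3²⁻] = 2.13 μmol/L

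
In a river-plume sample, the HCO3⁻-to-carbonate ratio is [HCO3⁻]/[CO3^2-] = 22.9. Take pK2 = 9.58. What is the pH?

From K2 = [H⁺][CO3^2-]/[HCO3⁻]:  pH = pK2 − log₁₀([HCO3⁻]/[CO3^2-])
log₁₀(22.9) = +1.360
pH = 9.58 − (+1.360) = 8.22

pH = 8.22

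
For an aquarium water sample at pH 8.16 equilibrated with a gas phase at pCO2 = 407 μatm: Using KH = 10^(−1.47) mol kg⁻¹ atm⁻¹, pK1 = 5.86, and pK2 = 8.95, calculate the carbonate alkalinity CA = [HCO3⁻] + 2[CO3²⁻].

[CO2*] = KH · pCO2 = 10^(−1.47) × 407×10^-6 = 1.379×10^-5 mol/kg
α₀ = 1/(1 + K1/[H⁺] + K1K2/[H⁺]²) = 1/(1 + 10^+2.30 + 10^+1.51) = 0.004294
DIC = [CO2*]/α₀ = 1.379×10^-5 / 0.004294 = 3.212 mmol/kg
CA = (α₁ + 2α₂)·DIC = (0.8568 + 2×0.1389) × 3.212 = 3.64 mmol/kg

CA = 3.64 mmol/kg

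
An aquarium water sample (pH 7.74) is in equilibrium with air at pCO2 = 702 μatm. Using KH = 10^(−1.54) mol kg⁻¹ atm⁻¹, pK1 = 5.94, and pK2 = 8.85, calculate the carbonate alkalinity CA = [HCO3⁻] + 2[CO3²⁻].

[CO2*] = KH · pCO2 = 10^(−1.54) × 702×10^-6 = 2.025×10^-5 mol/kg
α₀ = 1/(1 + K1/[H⁺] + K1K2/[H⁺]²) = 1/(1 + 10^+1.80 + 10^+0.69) = 0.01449
DIC = [CO2*]/α₀ = 2.025×10^-5 / 0.01449 = 1.397 mmol/kg
CA = (α₁ + 2α₂)·DIC = (0.9145 + 2×0.07099) × 1.397 = 1.48 mmol/kg

CA = 1.48 mmol/kg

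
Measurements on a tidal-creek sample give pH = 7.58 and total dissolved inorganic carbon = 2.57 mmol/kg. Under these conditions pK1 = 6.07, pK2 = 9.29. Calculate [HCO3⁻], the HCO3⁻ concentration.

[HCO3⁻] = 2.45 mmol/kg

α₁ = 1 / (1 + [H⁺]/K1 + K2/[H⁺]) = 1 / (1 + 10^-1.51 + 10^-1.71)
   = 1 / (1 + 0.030903 + 0.019498) = 1/1.0504 = 0.9520
[HCO3⁻] = α₁ × DIC = 0.9520 × 2.57 = 2.45 mmol/kg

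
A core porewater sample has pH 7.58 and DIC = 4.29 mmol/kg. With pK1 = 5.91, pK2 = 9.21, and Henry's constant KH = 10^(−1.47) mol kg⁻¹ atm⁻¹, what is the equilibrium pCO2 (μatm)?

α₀ = 1 / (1 + K1/[H⁺] + K1K2/[H⁺]²) = 1 / (1 + 10^+1.67 + 10^+0.04)
   = 1 / (1 + 46.774 + 1.0965) = 1/48.870 = 0.02046
[CO2*] = α₀ × DIC = 0.02046 × 4.29 = 0.08778 mmol/kg
pCO2 = [CO2*]/KH = 8.778×10^-5 / 3.388×10^-2 = 2590 μatm

pCO2 = 2590 μatm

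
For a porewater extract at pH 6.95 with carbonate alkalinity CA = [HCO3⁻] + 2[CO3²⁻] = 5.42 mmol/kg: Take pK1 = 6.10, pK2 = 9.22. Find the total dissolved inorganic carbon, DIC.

DIC = 6.15 mmol/kg

CA = [HCO3⁻] + 2[CO3²⁻] = (α₁ + 2α₂)·DIC
At pH 6.95: [H⁺]/K1 = 10^-0.85 = 0.14125, K2/[H⁺] = 10^-2.27 = 0.0053703
α₁ = 1/(1 + 0.14125 + 0.0053703) = 1/1.1466 = 0.8721; α₂ = α₁·K2/[H⁺] = 0.004684
α₁ + 2α₂ = 0.8815
DIC = CA / (α₁ + 2α₂) = 5.42 / 0.8815 = 6.15 mmol/kg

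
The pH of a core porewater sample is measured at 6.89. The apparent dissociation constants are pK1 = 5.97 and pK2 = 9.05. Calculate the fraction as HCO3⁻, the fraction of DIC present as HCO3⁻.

α₁ = 1 / (1 + [H⁺]/K1 + K2/[H⁺]) = 1 / (1 + 10^-0.92 + 10^-2.16)
   = 1 / (1 + 0.12023 + 0.0069183) = 1/1.1271 = 0.8872

α₁ = 0.887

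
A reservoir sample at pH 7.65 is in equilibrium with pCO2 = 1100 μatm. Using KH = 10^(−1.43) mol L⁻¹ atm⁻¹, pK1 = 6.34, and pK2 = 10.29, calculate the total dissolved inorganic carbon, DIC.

[CO2*] = KH · pCO2 = 10^(−1.43) × 1100×10^-6 = 4.087×10^-5 mol/L
α₀ = 1/(1 + K1/[H⁺] + K1K2/[H⁺]²) = 1/(1 + 10^+1.31 + 10^-1.33) = 0.04659
DIC = [CO2*]/α₀ = 4.087×10^-5 / 0.04659 = 0.877 mmol/L

DIC = 0.877 mmol/L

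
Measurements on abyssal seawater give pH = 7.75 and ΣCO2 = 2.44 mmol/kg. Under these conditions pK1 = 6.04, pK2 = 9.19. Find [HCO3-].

α₁ = 1 / (1 + [H⁺]/K1 + K2/[H⁺]) = 1 / (1 + 10^-1.71 + 10^-1.44)
   = 1 / (1 + 0.019498 + 0.036308) = 1/1.0558 = 0.9471
[HCO3⁻] = α₁ × DIC = 0.9471 × 2.44 = 2.31 mmol/kg

[HCO3⁻] = 2.31 mmol/kg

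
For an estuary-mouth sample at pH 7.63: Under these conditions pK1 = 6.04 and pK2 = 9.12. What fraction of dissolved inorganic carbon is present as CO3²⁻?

α₂ = 0.0306

α₂ = 1 / (1 + [H⁺]/K2 + [H⁺]²/(K1K2)) = 1 / (1 + 10^+1.49 + 10^-0.10)
   = 1 / (1 + 30.903 + 0.79433) = 1/32.697 = 0.03058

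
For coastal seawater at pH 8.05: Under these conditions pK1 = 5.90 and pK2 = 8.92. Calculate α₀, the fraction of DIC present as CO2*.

α₀ = 1 / (1 + K1/[H⁺] + K1K2/[H⁺]²) = 1 / (1 + 10^+2.15 + 10^+1.28)
   = 1 / (1 + 141.25 + 19.055) = 1/161.31 = 0.006199

α₀ = 0.00620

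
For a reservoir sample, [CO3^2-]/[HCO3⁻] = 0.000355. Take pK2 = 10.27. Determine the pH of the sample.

From K2 = [H⁺][CO3^2-]/[HCO3⁻]:  pH = pK2 + log₁₀([CO3^2-]/[HCO3⁻])
log₁₀(0.000355) = -3.450
pH = 10.27 + (-3.450) = 6.82

pH = 6.82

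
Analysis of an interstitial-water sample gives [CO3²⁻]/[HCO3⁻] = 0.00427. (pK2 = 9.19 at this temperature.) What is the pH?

pH = 6.82

From K2 = [H⁺][CO3²⁻]/[HCO3⁻]:  pH = pK2 + log₁₀([CO3²⁻]/[HCO3⁻])
log₁₀(0.00427) = -2.370
pH = 9.19 + (-2.370) = 6.82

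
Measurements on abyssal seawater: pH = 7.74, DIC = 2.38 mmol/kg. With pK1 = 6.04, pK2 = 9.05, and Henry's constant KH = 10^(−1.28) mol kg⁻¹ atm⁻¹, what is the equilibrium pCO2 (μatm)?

pCO2 = 847 μatm

α₀ = 1 / (1 + K1/[H⁺] + K1K2/[H⁺]²) = 1 / (1 + 10^+1.70 + 10^+0.39)
   = 1 / (1 + 50.119 + 2.4547) = 1/53.573 = 0.01867
[CO2*] = α₀ × DIC = 0.01867 × 2.38 = 0.04443 mmol/kg
pCO2 = [CO2*]/KH = 4.443×10^-5 / 5.248×10^-2 = 847 μatm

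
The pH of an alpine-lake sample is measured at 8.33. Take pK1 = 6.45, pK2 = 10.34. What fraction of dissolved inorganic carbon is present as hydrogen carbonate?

α₁ = 0.978

α₁ = 1 / (1 + [H⁺]/K1 + K2/[H⁺]) = 1 / (1 + 10^-1.88 + 10^-2.01)
   = 1 / (1 + 0.013183 + 0.0097724) = 1/1.0230 = 0.9776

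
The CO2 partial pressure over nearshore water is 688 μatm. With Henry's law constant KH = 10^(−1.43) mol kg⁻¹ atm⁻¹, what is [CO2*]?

KH = 10^(−1.43) = 3.715×10^-2 mol kg⁻¹ atm⁻¹
[CO2*] = KH · pCO2 = 3.715×10^-2 × 688×10^-6 atm = 2.56×10^-5 mol/kg

[CO2*] = 25.6 μmol/kg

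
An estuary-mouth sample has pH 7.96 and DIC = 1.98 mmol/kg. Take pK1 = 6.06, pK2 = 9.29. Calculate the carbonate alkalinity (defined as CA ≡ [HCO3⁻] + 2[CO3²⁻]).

CA = [HCO3⁻] + 2[CO3²⁻] = (α₁ + 2α₂)·DIC
At pH 7.96: [H⁺]/K1 = 10^-1.90 = 0.012589, K2/[H⁺] = 10^-1.33 = 0.046774
α₁ = 1/(1 + 0.012589 + 0.046774) = 1/1.0594 = 0.9440; α₂ = α₁·K2/[H⁺] = 0.04415
α₁ + 2α₂ = 1.0323
CA = 1.0323 × 1.98 = 2.04 mmol/kg

CA = 2.04 mmol/kg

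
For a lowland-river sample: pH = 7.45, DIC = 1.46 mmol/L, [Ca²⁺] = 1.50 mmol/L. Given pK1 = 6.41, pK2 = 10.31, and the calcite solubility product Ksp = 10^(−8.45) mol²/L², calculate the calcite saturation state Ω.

α₂ = 1 / (1 + [H⁺]/K2 + [H⁺]²/(K1K2)) = 1 / (1 + 10^+2.86 + 10^+1.82)
   = 1 / (1 + 724.44 + 66.069) = 1/791.51 = 0.001263
[CO3²⁻] = α₂ × DIC = 0.001263 × 1.46 = 0.001845 mmol/L = 1.845 μmol/L
Ksp = 10^(−8.45) = 3.548×10^-9
Ω = [Ca²⁺][CO3²⁻]/Ksp = (1.50×10^-3)(1.845×10^-6) / 3.548×10^-9 = 0.780

Ω = 0.780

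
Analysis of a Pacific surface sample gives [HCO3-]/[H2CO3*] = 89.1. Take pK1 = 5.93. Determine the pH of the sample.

pH = 7.88

From K1 = [H⁺][HCO3-]/[H2CO3*]:  pH = pK1 + log₁₀([HCO3-]/[H2CO3*])
log₁₀(89.1) = +1.950
pH = 5.93 + (+1.950) = 7.88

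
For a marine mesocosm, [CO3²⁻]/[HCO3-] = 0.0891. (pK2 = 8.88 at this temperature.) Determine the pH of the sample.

pH = 7.83

From K2 = [H⁺][CO3²⁻]/[HCO3-]:  pH = pK2 + log₁₀([CO3²⁻]/[HCO3-])
log₁₀(0.0891) = -1.050
pH = 8.88 + (-1.050) = 7.83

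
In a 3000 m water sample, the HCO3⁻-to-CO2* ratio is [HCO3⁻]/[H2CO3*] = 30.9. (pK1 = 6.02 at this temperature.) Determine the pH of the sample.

From K1 = [H⁺][HCO3⁻]/[H2CO3*]:  pH = pK1 + log₁₀([HCO3⁻]/[H2CO3*])
log₁₀(30.9) = +1.490
pH = 6.02 + (+1.490) = 7.51

pH = 7.51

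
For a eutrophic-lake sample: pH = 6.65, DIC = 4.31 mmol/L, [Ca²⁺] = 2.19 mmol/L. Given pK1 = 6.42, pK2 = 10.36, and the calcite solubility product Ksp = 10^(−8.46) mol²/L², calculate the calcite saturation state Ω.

Ω = 0.334

α₂ = 1 / (1 + [H⁺]/K2 + [H⁺]²/(K1K2)) = 1 / (1 + 10^+3.71 + 10^+3.48)
   = 1 / (1 + 5128.6 + 3020.0) = 1/8149.6 = 0.0001227
[CO3²⁻] = α₂ × DIC = 0.0001227 × 4.31 = 0.0005289 mmol/L = 0.5289 μmol/L
Ksp = 10^(−8.46) = 3.467×10^-9
Ω = [Ca²⁺][CO3²⁻]/Ksp = (2.19×10^-3)(5.289×10^-7) / 3.467×10^-9 = 0.334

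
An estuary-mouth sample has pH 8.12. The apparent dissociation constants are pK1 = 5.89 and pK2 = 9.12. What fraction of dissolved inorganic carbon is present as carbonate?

α₂ = 1 / (1 + [H⁺]/K2 + [H⁺]²/(K1K2)) = 1 / (1 + 10^+1.00 + 10^-1.23)
   = 1 / (1 + 10.000 + 0.058884) = 1/11.059 = 0.09043

α₂ = 0.0904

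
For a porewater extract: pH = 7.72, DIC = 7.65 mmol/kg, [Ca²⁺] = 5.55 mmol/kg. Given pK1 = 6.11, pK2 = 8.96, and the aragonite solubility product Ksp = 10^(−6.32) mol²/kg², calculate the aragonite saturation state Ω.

Ω = 4.72

α₂ = 1 / (1 + [H⁺]/K2 + [H⁺]²/(K1K2)) = 1 / (1 + 10^+1.24 + 10^-0.37)
   = 1 / (1 + 17.378 + 0.42658) = 1/18.805 = 0.05318
[CO3²⁻] = α₂ × DIC = 0.05318 × 7.65 = 0.4068 mmol/kg
Ksp = 10^(−6.32) = 4.786×10^-7
Ω = [Ca²⁺][CO3²⁻]/Ksp = (5.55×10^-3)(4.068×10^-4) / 4.786×10^-7 = 4.72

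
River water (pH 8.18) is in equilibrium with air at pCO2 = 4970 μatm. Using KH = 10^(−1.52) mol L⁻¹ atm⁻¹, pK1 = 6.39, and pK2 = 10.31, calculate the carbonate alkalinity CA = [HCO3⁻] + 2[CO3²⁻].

CA = 9.39 mmol/L

[CO2*] = KH · pCO2 = 10^(−1.52) × 4970×10^-6 = 1.501×10^-4 mol/L
α₀ = 1/(1 + K1/[H⁺] + K1K2/[H⁺]²) = 1/(1 + 10^+1.79 + 10^-0.34) = 0.01584
DIC = [CO2*]/α₀ = 1.501×10^-4 / 0.01584 = 9.473 mmol/L
CA = (α₁ + 2α₂)·DIC = (0.9769 + 2×0.007242) × 9.473 = 9.39 mmol/L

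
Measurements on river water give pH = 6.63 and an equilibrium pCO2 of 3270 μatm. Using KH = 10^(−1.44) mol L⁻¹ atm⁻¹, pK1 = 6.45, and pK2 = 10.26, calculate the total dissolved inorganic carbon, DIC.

DIC = 0.298 mmol/L

[CO2*] = KH · pCO2 = 10^(−1.44) × 3270×10^-6 = 1.187×10^-4 mol/L
α₀ = 1/(1 + K1/[H⁺] + K1K2/[H⁺]²) = 1/(1 + 10^+0.18 + 10^-3.45) = 0.3978
DIC = [CO2*]/α₀ = 1.187×10^-4 / 0.3978 = 0.298 mmol/L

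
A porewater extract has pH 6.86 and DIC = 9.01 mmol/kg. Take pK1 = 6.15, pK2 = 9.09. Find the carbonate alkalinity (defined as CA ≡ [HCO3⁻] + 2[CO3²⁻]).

CA = [HCO3⁻] + 2[CO3²⁻] = (α₁ + 2α₂)·DIC
At pH 6.86: [H⁺]/K1 = 10^-0.71 = 0.19498, K2/[H⁺] = 10^-2.23 = 0.0058884
α₁ = 1/(1 + 0.19498 + 0.0058884) = 1/1.2009 = 0.8327; α₂ = α₁·K2/[H⁺] = 0.004903
α₁ + 2α₂ = 0.8425
CA = 0.8425 × 9.01 = 7.59 mmol/kg

CA = 7.59 mmol/kg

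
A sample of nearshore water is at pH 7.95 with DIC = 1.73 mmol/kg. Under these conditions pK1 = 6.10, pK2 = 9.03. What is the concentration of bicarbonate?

[HCO3⁻] = 1.58 mmol/kg

α₁ = 1 / (1 + [H⁺]/K1 + K2/[H⁺]) = 1 / (1 + 10^-1.85 + 10^-1.08)
   = 1 / (1 + 0.014125 + 0.083176) = 1/1.0973 = 0.9113
[HCO3⁻] = α₁ × DIC = 0.9113 × 1.73 = 1.58 mmol/kg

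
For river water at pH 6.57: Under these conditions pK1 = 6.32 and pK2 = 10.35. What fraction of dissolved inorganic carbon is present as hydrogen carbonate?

α₁ = 1 / (1 + [H⁺]/K1 + K2/[H⁺]) = 1 / (1 + 10^-0.25 + 10^-3.78)
   = 1 / (1 + 0.56234 + 0.00016596) = 1/1.5625 = 0.6400

α₁ = 0.640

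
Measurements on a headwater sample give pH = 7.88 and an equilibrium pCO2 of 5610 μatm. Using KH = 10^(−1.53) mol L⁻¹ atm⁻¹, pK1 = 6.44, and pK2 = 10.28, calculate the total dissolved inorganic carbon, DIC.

DIC = 4.74 mmol/L

[CO2*] = KH · pCO2 = 10^(−1.53) × 5610×10^-6 = 1.656×10^-4 mol/L
α₀ = 1/(1 + K1/[H⁺] + K1K2/[H⁺]²) = 1/(1 + 10^+1.44 + 10^-0.96) = 0.03490
DIC = [CO2*]/α₀ = 1.656×10^-4 / 0.03490 = 4.74 mmol/L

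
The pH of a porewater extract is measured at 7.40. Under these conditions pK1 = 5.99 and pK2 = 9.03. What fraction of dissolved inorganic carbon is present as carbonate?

α₂ = 1 / (1 + [H⁺]/K2 + [H⁺]²/(K1K2)) = 1 / (1 + 10^+1.63 + 10^+0.22)
   = 1 / (1 + 42.658 + 1.6596) = 1/45.318 = 0.02207

α₂ = 0.0221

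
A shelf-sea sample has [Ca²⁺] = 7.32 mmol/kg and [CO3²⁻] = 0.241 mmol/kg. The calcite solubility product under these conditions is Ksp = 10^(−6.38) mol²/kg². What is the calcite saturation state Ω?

Ω = 4.23

Ksp = 10^(−6.38) = 4.169×10^-7
Ω = [Ca²⁺][CO3²⁻]/Ksp = (7.32×10^-3)(0.241×10^-3) / 4.169×10^-7 = 4.23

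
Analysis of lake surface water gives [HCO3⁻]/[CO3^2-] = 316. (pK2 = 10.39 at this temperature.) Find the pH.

From K2 = [H⁺][CO3^2-]/[HCO3⁻]:  pH = pK2 − log₁₀([HCO3⁻]/[CO3^2-])
log₁₀(316) = +2.500
pH = 10.39 − (+2.500) = 7.89

pH = 7.89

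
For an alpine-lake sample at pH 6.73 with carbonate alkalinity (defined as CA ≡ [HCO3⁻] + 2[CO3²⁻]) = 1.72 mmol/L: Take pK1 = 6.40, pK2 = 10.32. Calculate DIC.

DIC = 2.52 mmol/L

CA = [HCO3⁻] + 2[CO3²⁻] = (α₁ + 2α₂)·DIC
At pH 6.73: [H⁺]/K1 = 10^-0.33 = 0.46774, K2/[H⁺] = 10^-3.59 = 0.00025704
α₁ = 1/(1 + 0.46774 + 0.00025704) = 1/1.4680 = 0.6812; α₂ = α₁·K2/[H⁺] = 0.0001751
α₁ + 2α₂ = 0.6816
DIC = CA / (α₁ + 2α₂) = 1.72 / 0.6816 = 2.52 mmol/L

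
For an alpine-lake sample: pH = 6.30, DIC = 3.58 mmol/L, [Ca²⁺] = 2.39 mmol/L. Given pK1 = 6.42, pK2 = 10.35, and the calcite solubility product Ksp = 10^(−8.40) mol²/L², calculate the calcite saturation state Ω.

α₂ = 1 / (1 + [H⁺]/K2 + [H⁺]²/(K1K2)) = 1 / (1 + 10^+4.05 + 10^+4.17)
   = 1 / (1 + 1.1220×10^4 + 1.4791×10^4) = 1/2.6012×10^4 = 3.844×10^-5
[CO3²⁻] = α₂ × DIC = 3.844×10^-5 × 3.58 = 0.0001376 mmol/L = 0.1376 μmol/L
Ksp = 10^(−8.40) = 3.981×10^-9
Ω = [Ca²⁺][CO3²⁻]/Ksp = (2.39×10^-3)(1.376×10^-7) / 3.981×10^-9 = 0.0826

Ω = 0.0826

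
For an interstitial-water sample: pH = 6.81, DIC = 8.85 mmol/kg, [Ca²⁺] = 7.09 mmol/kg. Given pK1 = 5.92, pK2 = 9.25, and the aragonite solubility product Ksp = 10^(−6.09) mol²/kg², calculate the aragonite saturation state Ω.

α₂ = 1 / (1 + [H⁺]/K2 + [H⁺]²/(K1K2)) = 1 / (1 + 10^+2.44 + 10^+1.55)
   = 1 / (1 + 275.42 + 35.481) = 1/311.90 = 0.003206
[CO3²⁻] = α₂ × DIC = 0.003206 × 8.85 = 0.02837 mmol/kg
Ksp = 10^(−6.09) = 8.128×10^-7
Ω = [Ca²⁺][CO3²⁻]/Ksp = (7.09×10^-3)(2.837×10^-5) / 8.128×10^-7 = 0.247

Ω = 0.247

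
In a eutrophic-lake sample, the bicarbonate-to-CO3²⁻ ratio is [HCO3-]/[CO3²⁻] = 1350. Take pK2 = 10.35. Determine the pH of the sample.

pH = 7.22

From K2 = [H⁺][CO3²⁻]/[HCO3-]:  pH = pK2 − log₁₀([HCO3-]/[CO3²⁻])
log₁₀(1350) = +3.130
pH = 10.35 − (+3.130) = 7.22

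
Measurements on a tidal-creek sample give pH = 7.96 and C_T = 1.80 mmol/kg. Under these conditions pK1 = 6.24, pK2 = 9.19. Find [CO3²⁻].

[CO3²⁻] = 0.0983 mmol/kg

α₂ = 1 / (1 + [H⁺]/K2 + [H⁺]²/(K1K2)) = 1 / (1 + 10^+1.23 + 10^-0.49)
   = 1 / (1 + 16.982 + 0.32359) = 1/18.306 = 0.05463
[CO3²⁻] = α₂ × DIC = 0.05463 × 1.80 = 0.0983 mmol/kg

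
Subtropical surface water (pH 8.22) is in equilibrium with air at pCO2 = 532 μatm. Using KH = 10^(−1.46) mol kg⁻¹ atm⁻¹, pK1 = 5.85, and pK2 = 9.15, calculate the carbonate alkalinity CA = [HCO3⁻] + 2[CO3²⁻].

[CO2*] = KH · pCO2 = 10^(−1.46) × 532×10^-6 = 1.845×10^-5 mol/kg
α₀ = 1/(1 + K1/[H⁺] + K1K2/[H⁺]²) = 1/(1 + 10^+2.37 + 10^+1.44) = 0.003803
DIC = [CO2*]/α₀ = 1.845×10^-5 / 0.003803 = 4.851 mmol/kg
CA = (α₁ + 2α₂)·DIC = (0.8915 + 2×0.1047) × 4.851 = 5.34 mmol/kg

CA = 5.34 mmol/kg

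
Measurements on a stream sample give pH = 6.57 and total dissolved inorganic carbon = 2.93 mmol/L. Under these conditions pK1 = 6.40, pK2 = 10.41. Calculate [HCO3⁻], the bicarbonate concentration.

[HCO3⁻] = 1.75 mmol/L

α₁ = 1 / (1 + [H⁺]/K1 + K2/[H⁺]) = 1 / (1 + 10^-0.17 + 10^-3.84)
   = 1 / (1 + 0.67608 + 0.00014454) = 1/1.6762 = 0.5966
[HCO3⁻] = α₁ × DIC = 0.5966 × 2.93 = 1.75 mmol/L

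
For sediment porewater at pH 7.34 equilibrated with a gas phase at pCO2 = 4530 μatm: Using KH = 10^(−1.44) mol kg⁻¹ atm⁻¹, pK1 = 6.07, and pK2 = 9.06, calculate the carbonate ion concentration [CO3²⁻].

[CO3²⁻] = 0.0584 mmol/kg

[CO2*] = KH · pCO2 = 10^(−1.44) × 4530×10^-6 = 1.645×10^-4 mol/kg
α₀ = 1/(1 + K1/[H⁺] + K1K2/[H⁺]²) = 1/(1 + 10^+1.27 + 10^-0.45) = 0.05006
DIC = [CO2*]/α₀ = 1.645×10^-4 / 0.05006 = 3.285 mmol/kg
[CO3²⁻] = α₂·DIC; α₂ = 0.01776, so [CO3²⁻] = 0.01776 × 3.285 = 0.0584 mmol/kg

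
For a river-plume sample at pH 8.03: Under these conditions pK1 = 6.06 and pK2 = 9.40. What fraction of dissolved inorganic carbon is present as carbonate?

α₂ = 0.0405

α₂ = 1 / (1 + [H⁺]/K2 + [H⁺]²/(K1K2)) = 1 / (1 + 10^+1.37 + 10^-0.60)
   = 1 / (1 + 23.442 + 0.25119) = 1/24.693 = 0.04050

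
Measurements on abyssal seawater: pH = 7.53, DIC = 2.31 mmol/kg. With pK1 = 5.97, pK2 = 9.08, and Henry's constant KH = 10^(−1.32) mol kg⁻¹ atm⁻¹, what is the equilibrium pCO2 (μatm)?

α₀ = 1 / (1 + K1/[H⁺] + K1K2/[H⁺]²) = 1 / (1 + 10^+1.56 + 10^+0.01)
   = 1 / (1 + 36.308 + 1.0233) = 1/38.331 = 0.02609
[CO2*] = α₀ × DIC = 0.02609 × 2.31 = 0.06026 mmol/kg
pCO2 = [CO2*]/KH = 6.026×10^-5 / 4.786×10^-2 = 1260 μatm

pCO2 = 1260 μatm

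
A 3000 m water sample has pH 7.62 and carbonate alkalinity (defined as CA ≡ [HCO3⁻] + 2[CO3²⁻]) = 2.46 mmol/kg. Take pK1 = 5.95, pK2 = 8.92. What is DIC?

DIC = 2.40 mmol/kg

CA = [HCO3⁻] + 2[CO3²⁻] = (α₁ + 2α₂)·DIC
At pH 7.62: [H⁺]/K1 = 10^-1.67 = 0.021380, K2/[H⁺] = 10^-1.30 = 0.050119
α₁ = 1/(1 + 0.021380 + 0.050119) = 1/1.0715 = 0.9333; α₂ = α₁·K2/[H⁺] = 0.04677
α₁ + 2α₂ = 1.0268
DIC = CA / (α₁ + 2α₂) = 2.46 / 1.0268 = 2.40 mmol/kg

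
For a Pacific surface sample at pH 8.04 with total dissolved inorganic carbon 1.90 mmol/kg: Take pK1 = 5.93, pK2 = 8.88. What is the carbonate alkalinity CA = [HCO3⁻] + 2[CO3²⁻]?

CA = [HCO3⁻] + 2[CO3²⁻] = (α₁ + 2α₂)·DIC
At pH 8.04: [H⁺]/K1 = 10^-2.11 = 0.0077625, K2/[H⁺] = 10^-0.84 = 0.14454
α₁ = 1/(1 + 0.0077625 + 0.14454) = 1/1.1523 = 0.8678; α₂ = α₁·K2/[H⁺] = 0.1254
α₁ + 2α₂ = 1.1187
CA = 1.1187 × 1.90 = 2.13 mmol/kg

CA = 2.13 mmol/kg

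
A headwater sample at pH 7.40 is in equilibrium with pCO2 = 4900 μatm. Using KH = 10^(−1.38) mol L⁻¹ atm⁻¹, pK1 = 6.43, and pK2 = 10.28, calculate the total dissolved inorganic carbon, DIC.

DIC = 2.11 mmol/L

[CO2*] = KH · pCO2 = 10^(−1.38) × 4900×10^-6 = 2.043×10^-4 mol/L
α₀ = 1/(1 + K1/[H⁺] + K1K2/[H⁺]²) = 1/(1 + 10^+0.97 + 10^-1.91) = 0.09667
DIC = [CO2*]/α₀ = 2.043×10^-4 / 0.09667 = 2.11 mmol/L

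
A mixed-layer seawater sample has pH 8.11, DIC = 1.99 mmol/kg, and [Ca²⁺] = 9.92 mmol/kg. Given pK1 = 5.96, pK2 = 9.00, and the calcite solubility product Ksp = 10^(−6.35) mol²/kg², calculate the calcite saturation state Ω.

Ω = 5.01

α₂ = 1 / (1 + [H⁺]/K2 + [H⁺]²/(K1K2)) = 1 / (1 + 10^+0.89 + 10^-1.26)
   = 1 / (1 + 7.7625 + 0.054954) = 1/8.8174 = 0.1134
[CO3²⁻] = α₂ × DIC = 0.1134 × 1.99 = 0.2257 mmol/kg
Ksp = 10^(−6.35) = 4.467×10^-7
Ω = [Ca²⁺][CO3²⁻]/Ksp = (9.92×10^-3)(2.257×10^-4) / 4.467×10^-7 = 5.01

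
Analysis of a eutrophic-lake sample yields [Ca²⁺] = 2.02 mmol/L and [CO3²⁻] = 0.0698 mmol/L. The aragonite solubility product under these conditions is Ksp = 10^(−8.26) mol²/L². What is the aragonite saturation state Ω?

Ksp = 10^(−8.26) = 5.495×10^-9
Ω = [Ca²⁺][CO3²⁻]/Ksp = (2.02×10^-3)(0.0698×10^-3) / 5.495×10^-9 = 25.7

Ω = 25.7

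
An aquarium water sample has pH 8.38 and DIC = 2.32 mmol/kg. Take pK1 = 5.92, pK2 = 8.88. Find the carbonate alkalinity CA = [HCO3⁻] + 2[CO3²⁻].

CA = 2.87 mmol/kg

CA = [HCO3⁻] + 2[CO3²⁻] = (α₁ + 2α₂)·DIC
At pH 8.38: [H⁺]/K1 = 10^-2.46 = 0.0034674, K2/[H⁺] = 10^-0.50 = 0.31623
α₁ = 1/(1 + 0.0034674 + 0.31623) = 1/1.3197 = 0.7578; α₂ = α₁·K2/[H⁺] = 0.2396
α₁ + 2α₂ = 1.2370
CA = 1.2370 × 2.32 = 2.87 mmol/kg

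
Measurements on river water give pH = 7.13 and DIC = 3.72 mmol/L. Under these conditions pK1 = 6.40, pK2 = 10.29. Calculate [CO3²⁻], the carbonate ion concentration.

[CO3²⁻] = 2.17 μmol/L

α₂ = 1 / (1 + [H⁺]/K2 + [H⁺]²/(K1K2)) = 1 / (1 + 10^+3.16 + 10^+2.43)
   = 1 / (1 + 1445.4 + 269.15) = 1/1715.6 = 0.0005829
[CO3²⁻] = α₂ × DIC = 0.0005829 × 3.72 = 0.00217 mmol/L = 2.17 μmol/L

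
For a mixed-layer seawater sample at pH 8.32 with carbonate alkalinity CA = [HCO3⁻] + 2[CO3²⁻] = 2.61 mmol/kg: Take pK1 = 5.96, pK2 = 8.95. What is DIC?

CA = [HCO3⁻] + 2[CO3²⁻] = (α₁ + 2α₂)·DIC
At pH 8.32: [H⁺]/K1 = 10^-2.36 = 0.0043652, K2/[H⁺] = 10^-0.63 = 0.23442
α₁ = 1/(1 + 0.0043652 + 0.23442) = 1/1.2388 = 0.8072; α₂ = α₁·K2/[H⁺] = 0.1892
α₁ + 2α₂ = 1.1857
DIC = CA / (α₁ + 2α₂) = 2.61 / 1.1857 = 2.20 mmol/kg

DIC = 2.20 mmol/kg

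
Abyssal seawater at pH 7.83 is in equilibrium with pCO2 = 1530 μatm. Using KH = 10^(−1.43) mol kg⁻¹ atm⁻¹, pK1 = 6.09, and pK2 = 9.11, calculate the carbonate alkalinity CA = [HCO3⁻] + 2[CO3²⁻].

CA = 3.45 mmol/kg

[CO2*] = KH · pCO2 = 10^(−1.43) × 1530×10^-6 = 5.684×10^-5 mol/kg
α₀ = 1/(1 + K1/[H⁺] + K1K2/[H⁺]²) = 1/(1 + 10^+1.74 + 10^+0.46) = 0.01700
DIC = [CO2*]/α₀ = 5.684×10^-5 / 0.01700 = 3.345 mmol/kg
CA = (α₁ + 2α₂)·DIC = (0.9340 + 2×0.04902) × 3.345 = 3.45 mmol/kg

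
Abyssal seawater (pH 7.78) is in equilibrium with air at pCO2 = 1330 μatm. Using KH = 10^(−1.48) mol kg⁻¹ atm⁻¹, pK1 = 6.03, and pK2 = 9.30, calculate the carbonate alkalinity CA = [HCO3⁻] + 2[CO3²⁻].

CA = 2.63 mmol/kg

[CO2*] = KH · pCO2 = 10^(−1.48) × 1330×10^-6 = 4.404×10^-5 mol/kg
α₀ = 1/(1 + K1/[H⁺] + K1K2/[H⁺]²) = 1/(1 + 10^+1.75 + 10^+0.23) = 0.01697
DIC = [CO2*]/α₀ = 4.404×10^-5 / 0.01697 = 2.595 mmol/kg
CA = (α₁ + 2α₂)·DIC = (0.9542 + 2×0.02882) × 2.595 = 2.63 mmol/kg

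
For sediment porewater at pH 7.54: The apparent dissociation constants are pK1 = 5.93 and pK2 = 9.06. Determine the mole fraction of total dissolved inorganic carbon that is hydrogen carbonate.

α₁ = 1 / (1 + [H⁺]/K1 + K2/[H⁺]) = 1 / (1 + 10^-1.61 + 10^-1.52)
   = 1 / (1 + 0.024547 + 0.030200) = 1/1.0547 = 0.9481

α₁ = 0.948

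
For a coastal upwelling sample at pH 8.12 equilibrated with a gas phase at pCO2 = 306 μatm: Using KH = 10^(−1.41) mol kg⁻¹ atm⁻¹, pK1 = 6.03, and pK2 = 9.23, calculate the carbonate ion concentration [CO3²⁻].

[CO3²⁻] = 0.114 mmol/kg

[CO2*] = KH · pCO2 = 10^(−1.41) × 306×10^-6 = 1.190×10^-5 mol/kg
α₀ = 1/(1 + K1/[H⁺] + K1K2/[H⁺]²) = 1/(1 + 10^+2.09 + 10^+0.98) = 0.007486
DIC = [CO2*]/α₀ = 1.190×10^-5 / 0.007486 = 1.590 mmol/kg
[CO3²⁻] = α₂·DIC; α₂ = 0.07149, so [CO3²⁻] = 0.07149 × 1.590 = 0.114 mmol/kg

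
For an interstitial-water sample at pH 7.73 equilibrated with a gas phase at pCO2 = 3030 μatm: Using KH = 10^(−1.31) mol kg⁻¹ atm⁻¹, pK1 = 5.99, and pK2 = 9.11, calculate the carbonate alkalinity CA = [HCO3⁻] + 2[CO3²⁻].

[CO2*] = KH · pCO2 = 10^(−1.31) × 3030×10^-6 = 1.484×10^-4 mol/kg
α₀ = 1/(1 + K1/[H⁺] + K1K2/[H⁺]²) = 1/(1 + 10^+1.74 + 10^+0.36) = 0.01717
DIC = [CO2*]/α₀ = 1.484×10^-4 / 0.01717 = 8.644 mmol/kg
CA = (α₁ + 2α₂)·DIC = (0.9435 + 2×0.03933) × 8.644 = 8.84 mmol/kg

CA = 8.84 mmol/kg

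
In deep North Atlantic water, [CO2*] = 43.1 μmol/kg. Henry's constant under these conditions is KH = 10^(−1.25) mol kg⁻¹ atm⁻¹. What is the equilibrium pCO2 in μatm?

pCO2 = 766 μatm

KH = 10^(−1.25) = 5.623×10^-2 mol kg⁻¹ atm⁻¹
pCO2 = [CO2*]/KH = 43.1×10^-6 / 5.623×10^-2 = 7.66×10^-4 atm = 766 μatm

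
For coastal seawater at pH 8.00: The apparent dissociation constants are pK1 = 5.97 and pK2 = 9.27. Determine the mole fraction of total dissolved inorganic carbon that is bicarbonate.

α₁ = 1 / (1 + [H⁺]/K1 + K2/[H⁺]) = 1 / (1 + 10^-2.03 + 10^-1.27)
   = 1 / (1 + 0.0093325 + 0.053703) = 1/1.0630 = 0.9407

α₁ = 0.941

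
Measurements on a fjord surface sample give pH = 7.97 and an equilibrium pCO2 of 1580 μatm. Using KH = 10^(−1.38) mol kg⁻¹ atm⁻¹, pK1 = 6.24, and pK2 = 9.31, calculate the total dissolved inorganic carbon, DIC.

DIC = 3.76 mmol/kg

[CO2*] = KH · pCO2 = 10^(−1.38) × 1580×10^-6 = 6.587×10^-5 mol/kg
α₀ = 1/(1 + K1/[H⁺] + K1K2/[H⁺]²) = 1/(1 + 10^+1.73 + 10^+0.39) = 0.01750
DIC = [CO2*]/α₀ = 6.587×10^-5 / 0.01750 = 3.76 mmol/kg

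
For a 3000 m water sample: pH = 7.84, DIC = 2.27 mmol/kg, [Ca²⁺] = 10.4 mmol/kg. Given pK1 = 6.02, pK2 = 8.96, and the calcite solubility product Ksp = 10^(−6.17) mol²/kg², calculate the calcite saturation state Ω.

Ω = 2.43

α₂ = 1 / (1 + [H⁺]/K2 + [H⁺]²/(K1K2)) = 1 / (1 + 10^+1.12 + 10^-0.70)
   = 1 / (1 + 13.183 + 0.19953) = 1/14.382 = 0.06953
[CO3²⁻] = α₂ × DIC = 0.06953 × 2.27 = 0.1578 mmol/kg
Ksp = 10^(−6.17) = 6.761×10^-7
Ω = [Ca²⁺][CO3²⁻]/Ksp = (10.4×10^-3)(1.578×10^-4) / 6.761×10^-7 = 2.43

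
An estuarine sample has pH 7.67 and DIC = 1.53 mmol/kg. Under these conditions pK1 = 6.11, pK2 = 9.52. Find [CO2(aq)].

[CO2*] = 0.0405 mmol/kg

α₀ = 1 / (1 + K1/[H⁺] + K1K2/[H⁺]²) = 1 / (1 + 10^+1.56 + 10^-0.29)
   = 1 / (1 + 36.308 + 0.51286) = 1/37.821 = 0.02644
[CO2*] = α₀ × DIC = 0.02644 × 1.53 = 0.0405 mmol/kg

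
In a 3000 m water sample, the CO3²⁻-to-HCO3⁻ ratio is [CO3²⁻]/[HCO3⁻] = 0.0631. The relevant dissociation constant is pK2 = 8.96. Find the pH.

From K2 = [H⁺][CO3²⁻]/[HCO3⁻]:  pH = pK2 + log₁₀([CO3²⁻]/[HCO3⁻])
log₁₀(0.0631) = -1.200
pH = 8.96 + (-1.200) = 7.76

pH = 7.76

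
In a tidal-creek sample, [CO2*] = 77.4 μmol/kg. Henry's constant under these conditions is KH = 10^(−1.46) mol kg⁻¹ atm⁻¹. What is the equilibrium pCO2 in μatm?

KH = 10^(−1.46) = 3.467×10^-2 mol kg⁻¹ atm⁻¹
pCO2 = [CO2*]/KH = 77.4×10^-6 / 3.467×10^-2 = 2.23×10^-3 atm = 2230 μatm

pCO2 = 2230 μatm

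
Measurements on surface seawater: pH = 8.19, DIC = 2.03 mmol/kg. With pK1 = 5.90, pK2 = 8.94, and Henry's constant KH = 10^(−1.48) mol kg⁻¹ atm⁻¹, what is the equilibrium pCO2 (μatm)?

pCO2 = 266 μatm

α₀ = 1 / (1 + K1/[H⁺] + K1K2/[H⁺]²) = 1 / (1 + 10^+2.29 + 10^+1.54)
   = 1 / (1 + 194.98 + 34.674) = 1/230.66 = 0.004335
[CO2*] = α₀ × DIC = 0.004335 × 2.03 = 0.008801 mmol/kg = 8.801 μmol/kg
pCO2 = [CO2*]/KH = 8.801×10^-6 / 3.311×10^-2 = 266 μatm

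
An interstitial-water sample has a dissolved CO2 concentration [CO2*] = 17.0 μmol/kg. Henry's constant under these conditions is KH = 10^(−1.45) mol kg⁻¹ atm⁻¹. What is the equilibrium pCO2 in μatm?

KH = 10^(−1.45) = 3.548×10^-2 mol kg⁻¹ atm⁻¹
pCO2 = [CO2*]/KH = 17.0×10^-6 / 3.548×10^-2 = 4.79×10^-4 atm = 479 μatm

pCO2 = 479 μatm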